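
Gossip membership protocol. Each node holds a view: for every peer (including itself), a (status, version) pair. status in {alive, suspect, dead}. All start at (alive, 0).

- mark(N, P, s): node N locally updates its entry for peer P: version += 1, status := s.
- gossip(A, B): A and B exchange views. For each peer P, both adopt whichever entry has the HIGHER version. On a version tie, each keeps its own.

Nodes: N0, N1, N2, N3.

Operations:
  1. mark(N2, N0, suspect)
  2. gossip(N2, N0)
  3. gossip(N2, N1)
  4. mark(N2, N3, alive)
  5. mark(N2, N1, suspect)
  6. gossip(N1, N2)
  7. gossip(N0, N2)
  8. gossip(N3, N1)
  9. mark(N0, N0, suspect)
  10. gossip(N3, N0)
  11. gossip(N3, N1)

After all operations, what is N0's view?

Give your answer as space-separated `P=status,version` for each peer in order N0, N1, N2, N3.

Op 1: N2 marks N0=suspect -> (suspect,v1)
Op 2: gossip N2<->N0 -> N2.N0=(suspect,v1) N2.N1=(alive,v0) N2.N2=(alive,v0) N2.N3=(alive,v0) | N0.N0=(suspect,v1) N0.N1=(alive,v0) N0.N2=(alive,v0) N0.N3=(alive,v0)
Op 3: gossip N2<->N1 -> N2.N0=(suspect,v1) N2.N1=(alive,v0) N2.N2=(alive,v0) N2.N3=(alive,v0) | N1.N0=(suspect,v1) N1.N1=(alive,v0) N1.N2=(alive,v0) N1.N3=(alive,v0)
Op 4: N2 marks N3=alive -> (alive,v1)
Op 5: N2 marks N1=suspect -> (suspect,v1)
Op 6: gossip N1<->N2 -> N1.N0=(suspect,v1) N1.N1=(suspect,v1) N1.N2=(alive,v0) N1.N3=(alive,v1) | N2.N0=(suspect,v1) N2.N1=(suspect,v1) N2.N2=(alive,v0) N2.N3=(alive,v1)
Op 7: gossip N0<->N2 -> N0.N0=(suspect,v1) N0.N1=(suspect,v1) N0.N2=(alive,v0) N0.N3=(alive,v1) | N2.N0=(suspect,v1) N2.N1=(suspect,v1) N2.N2=(alive,v0) N2.N3=(alive,v1)
Op 8: gossip N3<->N1 -> N3.N0=(suspect,v1) N3.N1=(suspect,v1) N3.N2=(alive,v0) N3.N3=(alive,v1) | N1.N0=(suspect,v1) N1.N1=(suspect,v1) N1.N2=(alive,v0) N1.N3=(alive,v1)
Op 9: N0 marks N0=suspect -> (suspect,v2)
Op 10: gossip N3<->N0 -> N3.N0=(suspect,v2) N3.N1=(suspect,v1) N3.N2=(alive,v0) N3.N3=(alive,v1) | N0.N0=(suspect,v2) N0.N1=(suspect,v1) N0.N2=(alive,v0) N0.N3=(alive,v1)
Op 11: gossip N3<->N1 -> N3.N0=(suspect,v2) N3.N1=(suspect,v1) N3.N2=(alive,v0) N3.N3=(alive,v1) | N1.N0=(suspect,v2) N1.N1=(suspect,v1) N1.N2=(alive,v0) N1.N3=(alive,v1)

Answer: N0=suspect,2 N1=suspect,1 N2=alive,0 N3=alive,1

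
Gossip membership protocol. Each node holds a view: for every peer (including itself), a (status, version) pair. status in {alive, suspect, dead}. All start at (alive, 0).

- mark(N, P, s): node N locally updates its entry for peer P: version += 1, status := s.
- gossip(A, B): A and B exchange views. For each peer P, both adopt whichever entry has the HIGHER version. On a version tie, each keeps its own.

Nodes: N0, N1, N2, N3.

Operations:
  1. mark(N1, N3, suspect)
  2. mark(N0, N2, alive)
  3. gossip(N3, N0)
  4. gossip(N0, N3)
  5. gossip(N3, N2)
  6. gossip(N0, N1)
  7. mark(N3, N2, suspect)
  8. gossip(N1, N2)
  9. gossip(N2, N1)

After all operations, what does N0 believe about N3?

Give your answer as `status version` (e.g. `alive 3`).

Op 1: N1 marks N3=suspect -> (suspect,v1)
Op 2: N0 marks N2=alive -> (alive,v1)
Op 3: gossip N3<->N0 -> N3.N0=(alive,v0) N3.N1=(alive,v0) N3.N2=(alive,v1) N3.N3=(alive,v0) | N0.N0=(alive,v0) N0.N1=(alive,v0) N0.N2=(alive,v1) N0.N3=(alive,v0)
Op 4: gossip N0<->N3 -> N0.N0=(alive,v0) N0.N1=(alive,v0) N0.N2=(alive,v1) N0.N3=(alive,v0) | N3.N0=(alive,v0) N3.N1=(alive,v0) N3.N2=(alive,v1) N3.N3=(alive,v0)
Op 5: gossip N3<->N2 -> N3.N0=(alive,v0) N3.N1=(alive,v0) N3.N2=(alive,v1) N3.N3=(alive,v0) | N2.N0=(alive,v0) N2.N1=(alive,v0) N2.N2=(alive,v1) N2.N3=(alive,v0)
Op 6: gossip N0<->N1 -> N0.N0=(alive,v0) N0.N1=(alive,v0) N0.N2=(alive,v1) N0.N3=(suspect,v1) | N1.N0=(alive,v0) N1.N1=(alive,v0) N1.N2=(alive,v1) N1.N3=(suspect,v1)
Op 7: N3 marks N2=suspect -> (suspect,v2)
Op 8: gossip N1<->N2 -> N1.N0=(alive,v0) N1.N1=(alive,v0) N1.N2=(alive,v1) N1.N3=(suspect,v1) | N2.N0=(alive,v0) N2.N1=(alive,v0) N2.N2=(alive,v1) N2.N3=(suspect,v1)
Op 9: gossip N2<->N1 -> N2.N0=(alive,v0) N2.N1=(alive,v0) N2.N2=(alive,v1) N2.N3=(suspect,v1) | N1.N0=(alive,v0) N1.N1=(alive,v0) N1.N2=(alive,v1) N1.N3=(suspect,v1)

Answer: suspect 1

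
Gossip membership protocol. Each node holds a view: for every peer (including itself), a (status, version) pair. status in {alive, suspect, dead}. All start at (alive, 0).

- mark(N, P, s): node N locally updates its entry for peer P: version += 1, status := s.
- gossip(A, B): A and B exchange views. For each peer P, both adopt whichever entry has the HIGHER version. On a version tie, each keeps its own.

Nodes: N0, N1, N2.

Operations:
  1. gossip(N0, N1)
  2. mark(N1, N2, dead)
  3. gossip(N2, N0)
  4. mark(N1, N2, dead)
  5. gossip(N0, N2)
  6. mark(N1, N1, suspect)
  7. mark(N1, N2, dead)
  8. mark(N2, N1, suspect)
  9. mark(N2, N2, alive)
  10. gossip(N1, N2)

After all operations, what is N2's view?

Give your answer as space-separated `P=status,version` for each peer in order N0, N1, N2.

Op 1: gossip N0<->N1 -> N0.N0=(alive,v0) N0.N1=(alive,v0) N0.N2=(alive,v0) | N1.N0=(alive,v0) N1.N1=(alive,v0) N1.N2=(alive,v0)
Op 2: N1 marks N2=dead -> (dead,v1)
Op 3: gossip N2<->N0 -> N2.N0=(alive,v0) N2.N1=(alive,v0) N2.N2=(alive,v0) | N0.N0=(alive,v0) N0.N1=(alive,v0) N0.N2=(alive,v0)
Op 4: N1 marks N2=dead -> (dead,v2)
Op 5: gossip N0<->N2 -> N0.N0=(alive,v0) N0.N1=(alive,v0) N0.N2=(alive,v0) | N2.N0=(alive,v0) N2.N1=(alive,v0) N2.N2=(alive,v0)
Op 6: N1 marks N1=suspect -> (suspect,v1)
Op 7: N1 marks N2=dead -> (dead,v3)
Op 8: N2 marks N1=suspect -> (suspect,v1)
Op 9: N2 marks N2=alive -> (alive,v1)
Op 10: gossip N1<->N2 -> N1.N0=(alive,v0) N1.N1=(suspect,v1) N1.N2=(dead,v3) | N2.N0=(alive,v0) N2.N1=(suspect,v1) N2.N2=(dead,v3)

Answer: N0=alive,0 N1=suspect,1 N2=dead,3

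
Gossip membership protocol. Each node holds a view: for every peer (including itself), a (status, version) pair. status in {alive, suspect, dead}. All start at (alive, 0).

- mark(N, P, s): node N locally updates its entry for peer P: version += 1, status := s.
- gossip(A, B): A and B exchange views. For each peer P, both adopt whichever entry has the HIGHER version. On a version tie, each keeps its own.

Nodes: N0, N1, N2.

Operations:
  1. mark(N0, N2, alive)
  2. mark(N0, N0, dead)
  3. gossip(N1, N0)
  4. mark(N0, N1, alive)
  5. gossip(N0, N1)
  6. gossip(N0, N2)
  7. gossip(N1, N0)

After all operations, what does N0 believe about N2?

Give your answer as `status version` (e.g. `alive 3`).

Op 1: N0 marks N2=alive -> (alive,v1)
Op 2: N0 marks N0=dead -> (dead,v1)
Op 3: gossip N1<->N0 -> N1.N0=(dead,v1) N1.N1=(alive,v0) N1.N2=(alive,v1) | N0.N0=(dead,v1) N0.N1=(alive,v0) N0.N2=(alive,v1)
Op 4: N0 marks N1=alive -> (alive,v1)
Op 5: gossip N0<->N1 -> N0.N0=(dead,v1) N0.N1=(alive,v1) N0.N2=(alive,v1) | N1.N0=(dead,v1) N1.N1=(alive,v1) N1.N2=(alive,v1)
Op 6: gossip N0<->N2 -> N0.N0=(dead,v1) N0.N1=(alive,v1) N0.N2=(alive,v1) | N2.N0=(dead,v1) N2.N1=(alive,v1) N2.N2=(alive,v1)
Op 7: gossip N1<->N0 -> N1.N0=(dead,v1) N1.N1=(alive,v1) N1.N2=(alive,v1) | N0.N0=(dead,v1) N0.N1=(alive,v1) N0.N2=(alive,v1)

Answer: alive 1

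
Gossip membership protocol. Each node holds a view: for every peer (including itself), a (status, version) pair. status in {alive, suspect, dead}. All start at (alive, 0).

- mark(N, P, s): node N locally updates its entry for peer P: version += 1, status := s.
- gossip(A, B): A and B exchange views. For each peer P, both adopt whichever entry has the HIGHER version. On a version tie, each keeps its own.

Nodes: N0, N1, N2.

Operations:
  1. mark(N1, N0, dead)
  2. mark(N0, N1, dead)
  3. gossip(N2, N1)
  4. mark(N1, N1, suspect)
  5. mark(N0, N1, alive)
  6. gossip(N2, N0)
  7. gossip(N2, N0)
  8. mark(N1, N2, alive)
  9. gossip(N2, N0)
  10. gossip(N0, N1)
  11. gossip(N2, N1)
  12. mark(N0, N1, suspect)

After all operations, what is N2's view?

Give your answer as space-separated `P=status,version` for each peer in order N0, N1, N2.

Op 1: N1 marks N0=dead -> (dead,v1)
Op 2: N0 marks N1=dead -> (dead,v1)
Op 3: gossip N2<->N1 -> N2.N0=(dead,v1) N2.N1=(alive,v0) N2.N2=(alive,v0) | N1.N0=(dead,v1) N1.N1=(alive,v0) N1.N2=(alive,v0)
Op 4: N1 marks N1=suspect -> (suspect,v1)
Op 5: N0 marks N1=alive -> (alive,v2)
Op 6: gossip N2<->N0 -> N2.N0=(dead,v1) N2.N1=(alive,v2) N2.N2=(alive,v0) | N0.N0=(dead,v1) N0.N1=(alive,v2) N0.N2=(alive,v0)
Op 7: gossip N2<->N0 -> N2.N0=(dead,v1) N2.N1=(alive,v2) N2.N2=(alive,v0) | N0.N0=(dead,v1) N0.N1=(alive,v2) N0.N2=(alive,v0)
Op 8: N1 marks N2=alive -> (alive,v1)
Op 9: gossip N2<->N0 -> N2.N0=(dead,v1) N2.N1=(alive,v2) N2.N2=(alive,v0) | N0.N0=(dead,v1) N0.N1=(alive,v2) N0.N2=(alive,v0)
Op 10: gossip N0<->N1 -> N0.N0=(dead,v1) N0.N1=(alive,v2) N0.N2=(alive,v1) | N1.N0=(dead,v1) N1.N1=(alive,v2) N1.N2=(alive,v1)
Op 11: gossip N2<->N1 -> N2.N0=(dead,v1) N2.N1=(alive,v2) N2.N2=(alive,v1) | N1.N0=(dead,v1) N1.N1=(alive,v2) N1.N2=(alive,v1)
Op 12: N0 marks N1=suspect -> (suspect,v3)

Answer: N0=dead,1 N1=alive,2 N2=alive,1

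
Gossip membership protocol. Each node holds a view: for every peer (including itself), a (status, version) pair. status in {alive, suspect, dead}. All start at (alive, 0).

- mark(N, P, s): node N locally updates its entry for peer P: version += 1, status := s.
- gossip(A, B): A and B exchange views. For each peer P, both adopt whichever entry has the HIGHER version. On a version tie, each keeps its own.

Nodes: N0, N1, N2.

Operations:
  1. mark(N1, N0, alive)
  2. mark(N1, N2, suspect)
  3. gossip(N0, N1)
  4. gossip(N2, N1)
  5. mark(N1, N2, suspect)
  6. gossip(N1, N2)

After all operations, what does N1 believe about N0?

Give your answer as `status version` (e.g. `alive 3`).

Op 1: N1 marks N0=alive -> (alive,v1)
Op 2: N1 marks N2=suspect -> (suspect,v1)
Op 3: gossip N0<->N1 -> N0.N0=(alive,v1) N0.N1=(alive,v0) N0.N2=(suspect,v1) | N1.N0=(alive,v1) N1.N1=(alive,v0) N1.N2=(suspect,v1)
Op 4: gossip N2<->N1 -> N2.N0=(alive,v1) N2.N1=(alive,v0) N2.N2=(suspect,v1) | N1.N0=(alive,v1) N1.N1=(alive,v0) N1.N2=(suspect,v1)
Op 5: N1 marks N2=suspect -> (suspect,v2)
Op 6: gossip N1<->N2 -> N1.N0=(alive,v1) N1.N1=(alive,v0) N1.N2=(suspect,v2) | N2.N0=(alive,v1) N2.N1=(alive,v0) N2.N2=(suspect,v2)

Answer: alive 1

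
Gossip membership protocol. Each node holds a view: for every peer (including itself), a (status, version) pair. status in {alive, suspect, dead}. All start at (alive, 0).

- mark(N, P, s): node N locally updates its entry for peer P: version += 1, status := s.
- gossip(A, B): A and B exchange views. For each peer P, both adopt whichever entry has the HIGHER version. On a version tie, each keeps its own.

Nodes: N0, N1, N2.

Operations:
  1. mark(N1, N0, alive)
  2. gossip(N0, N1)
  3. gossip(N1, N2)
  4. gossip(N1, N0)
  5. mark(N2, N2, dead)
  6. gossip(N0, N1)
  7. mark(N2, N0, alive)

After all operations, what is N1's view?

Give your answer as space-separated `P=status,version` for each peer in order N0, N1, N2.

Answer: N0=alive,1 N1=alive,0 N2=alive,0

Derivation:
Op 1: N1 marks N0=alive -> (alive,v1)
Op 2: gossip N0<->N1 -> N0.N0=(alive,v1) N0.N1=(alive,v0) N0.N2=(alive,v0) | N1.N0=(alive,v1) N1.N1=(alive,v0) N1.N2=(alive,v0)
Op 3: gossip N1<->N2 -> N1.N0=(alive,v1) N1.N1=(alive,v0) N1.N2=(alive,v0) | N2.N0=(alive,v1) N2.N1=(alive,v0) N2.N2=(alive,v0)
Op 4: gossip N1<->N0 -> N1.N0=(alive,v1) N1.N1=(alive,v0) N1.N2=(alive,v0) | N0.N0=(alive,v1) N0.N1=(alive,v0) N0.N2=(alive,v0)
Op 5: N2 marks N2=dead -> (dead,v1)
Op 6: gossip N0<->N1 -> N0.N0=(alive,v1) N0.N1=(alive,v0) N0.N2=(alive,v0) | N1.N0=(alive,v1) N1.N1=(alive,v0) N1.N2=(alive,v0)
Op 7: N2 marks N0=alive -> (alive,v2)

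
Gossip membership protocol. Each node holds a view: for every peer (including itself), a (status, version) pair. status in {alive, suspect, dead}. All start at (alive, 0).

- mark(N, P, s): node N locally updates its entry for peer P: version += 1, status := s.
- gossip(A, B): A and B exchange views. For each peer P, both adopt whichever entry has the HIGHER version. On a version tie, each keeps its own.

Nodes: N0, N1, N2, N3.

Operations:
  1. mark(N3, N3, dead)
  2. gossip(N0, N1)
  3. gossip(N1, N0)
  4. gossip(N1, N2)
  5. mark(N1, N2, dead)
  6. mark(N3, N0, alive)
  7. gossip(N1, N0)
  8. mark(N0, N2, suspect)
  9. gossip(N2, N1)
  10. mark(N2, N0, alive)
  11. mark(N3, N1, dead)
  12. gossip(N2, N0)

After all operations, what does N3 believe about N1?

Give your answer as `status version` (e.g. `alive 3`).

Op 1: N3 marks N3=dead -> (dead,v1)
Op 2: gossip N0<->N1 -> N0.N0=(alive,v0) N0.N1=(alive,v0) N0.N2=(alive,v0) N0.N3=(alive,v0) | N1.N0=(alive,v0) N1.N1=(alive,v0) N1.N2=(alive,v0) N1.N3=(alive,v0)
Op 3: gossip N1<->N0 -> N1.N0=(alive,v0) N1.N1=(alive,v0) N1.N2=(alive,v0) N1.N3=(alive,v0) | N0.N0=(alive,v0) N0.N1=(alive,v0) N0.N2=(alive,v0) N0.N3=(alive,v0)
Op 4: gossip N1<->N2 -> N1.N0=(alive,v0) N1.N1=(alive,v0) N1.N2=(alive,v0) N1.N3=(alive,v0) | N2.N0=(alive,v0) N2.N1=(alive,v0) N2.N2=(alive,v0) N2.N3=(alive,v0)
Op 5: N1 marks N2=dead -> (dead,v1)
Op 6: N3 marks N0=alive -> (alive,v1)
Op 7: gossip N1<->N0 -> N1.N0=(alive,v0) N1.N1=(alive,v0) N1.N2=(dead,v1) N1.N3=(alive,v0) | N0.N0=(alive,v0) N0.N1=(alive,v0) N0.N2=(dead,v1) N0.N3=(alive,v0)
Op 8: N0 marks N2=suspect -> (suspect,v2)
Op 9: gossip N2<->N1 -> N2.N0=(alive,v0) N2.N1=(alive,v0) N2.N2=(dead,v1) N2.N3=(alive,v0) | N1.N0=(alive,v0) N1.N1=(alive,v0) N1.N2=(dead,v1) N1.N3=(alive,v0)
Op 10: N2 marks N0=alive -> (alive,v1)
Op 11: N3 marks N1=dead -> (dead,v1)
Op 12: gossip N2<->N0 -> N2.N0=(alive,v1) N2.N1=(alive,v0) N2.N2=(suspect,v2) N2.N3=(alive,v0) | N0.N0=(alive,v1) N0.N1=(alive,v0) N0.N2=(suspect,v2) N0.N3=(alive,v0)

Answer: dead 1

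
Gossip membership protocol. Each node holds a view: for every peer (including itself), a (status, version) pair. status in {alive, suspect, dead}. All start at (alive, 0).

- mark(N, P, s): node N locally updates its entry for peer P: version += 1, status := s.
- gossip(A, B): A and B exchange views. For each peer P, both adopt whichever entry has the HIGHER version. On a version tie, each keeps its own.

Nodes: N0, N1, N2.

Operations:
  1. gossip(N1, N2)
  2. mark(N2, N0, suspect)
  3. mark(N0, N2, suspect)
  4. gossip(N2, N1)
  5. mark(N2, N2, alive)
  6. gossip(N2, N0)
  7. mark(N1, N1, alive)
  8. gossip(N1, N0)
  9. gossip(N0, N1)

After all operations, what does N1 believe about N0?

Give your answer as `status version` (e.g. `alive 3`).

Answer: suspect 1

Derivation:
Op 1: gossip N1<->N2 -> N1.N0=(alive,v0) N1.N1=(alive,v0) N1.N2=(alive,v0) | N2.N0=(alive,v0) N2.N1=(alive,v0) N2.N2=(alive,v0)
Op 2: N2 marks N0=suspect -> (suspect,v1)
Op 3: N0 marks N2=suspect -> (suspect,v1)
Op 4: gossip N2<->N1 -> N2.N0=(suspect,v1) N2.N1=(alive,v0) N2.N2=(alive,v0) | N1.N0=(suspect,v1) N1.N1=(alive,v0) N1.N2=(alive,v0)
Op 5: N2 marks N2=alive -> (alive,v1)
Op 6: gossip N2<->N0 -> N2.N0=(suspect,v1) N2.N1=(alive,v0) N2.N2=(alive,v1) | N0.N0=(suspect,v1) N0.N1=(alive,v0) N0.N2=(suspect,v1)
Op 7: N1 marks N1=alive -> (alive,v1)
Op 8: gossip N1<->N0 -> N1.N0=(suspect,v1) N1.N1=(alive,v1) N1.N2=(suspect,v1) | N0.N0=(suspect,v1) N0.N1=(alive,v1) N0.N2=(suspect,v1)
Op 9: gossip N0<->N1 -> N0.N0=(suspect,v1) N0.N1=(alive,v1) N0.N2=(suspect,v1) | N1.N0=(suspect,v1) N1.N1=(alive,v1) N1.N2=(suspect,v1)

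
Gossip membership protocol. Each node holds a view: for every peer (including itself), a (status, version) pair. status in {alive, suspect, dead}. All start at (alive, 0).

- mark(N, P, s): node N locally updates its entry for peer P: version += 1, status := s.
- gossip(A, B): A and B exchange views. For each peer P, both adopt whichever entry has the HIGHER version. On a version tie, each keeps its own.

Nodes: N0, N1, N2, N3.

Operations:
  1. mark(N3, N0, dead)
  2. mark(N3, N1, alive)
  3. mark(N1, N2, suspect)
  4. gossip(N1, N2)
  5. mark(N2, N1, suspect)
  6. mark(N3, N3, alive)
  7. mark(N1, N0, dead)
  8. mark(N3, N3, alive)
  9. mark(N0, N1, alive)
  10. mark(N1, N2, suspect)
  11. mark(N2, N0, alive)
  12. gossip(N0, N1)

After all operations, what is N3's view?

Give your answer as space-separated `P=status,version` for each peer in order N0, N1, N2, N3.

Op 1: N3 marks N0=dead -> (dead,v1)
Op 2: N3 marks N1=alive -> (alive,v1)
Op 3: N1 marks N2=suspect -> (suspect,v1)
Op 4: gossip N1<->N2 -> N1.N0=(alive,v0) N1.N1=(alive,v0) N1.N2=(suspect,v1) N1.N3=(alive,v0) | N2.N0=(alive,v0) N2.N1=(alive,v0) N2.N2=(suspect,v1) N2.N3=(alive,v0)
Op 5: N2 marks N1=suspect -> (suspect,v1)
Op 6: N3 marks N3=alive -> (alive,v1)
Op 7: N1 marks N0=dead -> (dead,v1)
Op 8: N3 marks N3=alive -> (alive,v2)
Op 9: N0 marks N1=alive -> (alive,v1)
Op 10: N1 marks N2=suspect -> (suspect,v2)
Op 11: N2 marks N0=alive -> (alive,v1)
Op 12: gossip N0<->N1 -> N0.N0=(dead,v1) N0.N1=(alive,v1) N0.N2=(suspect,v2) N0.N3=(alive,v0) | N1.N0=(dead,v1) N1.N1=(alive,v1) N1.N2=(suspect,v2) N1.N3=(alive,v0)

Answer: N0=dead,1 N1=alive,1 N2=alive,0 N3=alive,2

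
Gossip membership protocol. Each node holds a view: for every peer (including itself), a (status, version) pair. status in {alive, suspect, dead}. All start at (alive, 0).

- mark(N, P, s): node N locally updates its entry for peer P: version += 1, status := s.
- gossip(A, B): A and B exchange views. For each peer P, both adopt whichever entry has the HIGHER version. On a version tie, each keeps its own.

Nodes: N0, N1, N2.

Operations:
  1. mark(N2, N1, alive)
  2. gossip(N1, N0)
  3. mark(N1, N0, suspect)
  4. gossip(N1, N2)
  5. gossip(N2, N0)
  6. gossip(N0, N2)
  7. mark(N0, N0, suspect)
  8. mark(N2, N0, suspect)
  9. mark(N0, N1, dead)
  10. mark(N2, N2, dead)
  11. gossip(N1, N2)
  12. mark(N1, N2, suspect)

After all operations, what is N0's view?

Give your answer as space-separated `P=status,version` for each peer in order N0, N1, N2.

Op 1: N2 marks N1=alive -> (alive,v1)
Op 2: gossip N1<->N0 -> N1.N0=(alive,v0) N1.N1=(alive,v0) N1.N2=(alive,v0) | N0.N0=(alive,v0) N0.N1=(alive,v0) N0.N2=(alive,v0)
Op 3: N1 marks N0=suspect -> (suspect,v1)
Op 4: gossip N1<->N2 -> N1.N0=(suspect,v1) N1.N1=(alive,v1) N1.N2=(alive,v0) | N2.N0=(suspect,v1) N2.N1=(alive,v1) N2.N2=(alive,v0)
Op 5: gossip N2<->N0 -> N2.N0=(suspect,v1) N2.N1=(alive,v1) N2.N2=(alive,v0) | N0.N0=(suspect,v1) N0.N1=(alive,v1) N0.N2=(alive,v0)
Op 6: gossip N0<->N2 -> N0.N0=(suspect,v1) N0.N1=(alive,v1) N0.N2=(alive,v0) | N2.N0=(suspect,v1) N2.N1=(alive,v1) N2.N2=(alive,v0)
Op 7: N0 marks N0=suspect -> (suspect,v2)
Op 8: N2 marks N0=suspect -> (suspect,v2)
Op 9: N0 marks N1=dead -> (dead,v2)
Op 10: N2 marks N2=dead -> (dead,v1)
Op 11: gossip N1<->N2 -> N1.N0=(suspect,v2) N1.N1=(alive,v1) N1.N2=(dead,v1) | N2.N0=(suspect,v2) N2.N1=(alive,v1) N2.N2=(dead,v1)
Op 12: N1 marks N2=suspect -> (suspect,v2)

Answer: N0=suspect,2 N1=dead,2 N2=alive,0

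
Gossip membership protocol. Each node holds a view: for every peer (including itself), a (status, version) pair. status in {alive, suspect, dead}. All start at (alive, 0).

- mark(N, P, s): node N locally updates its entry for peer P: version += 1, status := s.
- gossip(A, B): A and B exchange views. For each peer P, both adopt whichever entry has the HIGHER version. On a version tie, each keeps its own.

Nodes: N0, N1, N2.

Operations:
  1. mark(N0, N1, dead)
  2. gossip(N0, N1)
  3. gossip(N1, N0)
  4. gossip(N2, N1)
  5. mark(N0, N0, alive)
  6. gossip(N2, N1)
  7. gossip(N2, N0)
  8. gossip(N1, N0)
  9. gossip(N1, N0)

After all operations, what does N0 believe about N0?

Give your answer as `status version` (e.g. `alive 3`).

Answer: alive 1

Derivation:
Op 1: N0 marks N1=dead -> (dead,v1)
Op 2: gossip N0<->N1 -> N0.N0=(alive,v0) N0.N1=(dead,v1) N0.N2=(alive,v0) | N1.N0=(alive,v0) N1.N1=(dead,v1) N1.N2=(alive,v0)
Op 3: gossip N1<->N0 -> N1.N0=(alive,v0) N1.N1=(dead,v1) N1.N2=(alive,v0) | N0.N0=(alive,v0) N0.N1=(dead,v1) N0.N2=(alive,v0)
Op 4: gossip N2<->N1 -> N2.N0=(alive,v0) N2.N1=(dead,v1) N2.N2=(alive,v0) | N1.N0=(alive,v0) N1.N1=(dead,v1) N1.N2=(alive,v0)
Op 5: N0 marks N0=alive -> (alive,v1)
Op 6: gossip N2<->N1 -> N2.N0=(alive,v0) N2.N1=(dead,v1) N2.N2=(alive,v0) | N1.N0=(alive,v0) N1.N1=(dead,v1) N1.N2=(alive,v0)
Op 7: gossip N2<->N0 -> N2.N0=(alive,v1) N2.N1=(dead,v1) N2.N2=(alive,v0) | N0.N0=(alive,v1) N0.N1=(dead,v1) N0.N2=(alive,v0)
Op 8: gossip N1<->N0 -> N1.N0=(alive,v1) N1.N1=(dead,v1) N1.N2=(alive,v0) | N0.N0=(alive,v1) N0.N1=(dead,v1) N0.N2=(alive,v0)
Op 9: gossip N1<->N0 -> N1.N0=(alive,v1) N1.N1=(dead,v1) N1.N2=(alive,v0) | N0.N0=(alive,v1) N0.N1=(dead,v1) N0.N2=(alive,v0)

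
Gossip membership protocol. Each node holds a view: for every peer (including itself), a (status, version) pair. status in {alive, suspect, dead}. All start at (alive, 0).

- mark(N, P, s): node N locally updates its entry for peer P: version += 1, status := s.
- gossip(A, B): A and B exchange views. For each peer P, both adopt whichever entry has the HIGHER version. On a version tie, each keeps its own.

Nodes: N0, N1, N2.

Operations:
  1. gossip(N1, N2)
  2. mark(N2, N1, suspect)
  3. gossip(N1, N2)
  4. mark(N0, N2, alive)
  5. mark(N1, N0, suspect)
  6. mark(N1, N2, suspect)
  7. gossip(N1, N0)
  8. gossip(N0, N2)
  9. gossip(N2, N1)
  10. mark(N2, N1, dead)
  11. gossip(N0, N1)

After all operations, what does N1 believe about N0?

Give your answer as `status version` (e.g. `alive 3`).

Answer: suspect 1

Derivation:
Op 1: gossip N1<->N2 -> N1.N0=(alive,v0) N1.N1=(alive,v0) N1.N2=(alive,v0) | N2.N0=(alive,v0) N2.N1=(alive,v0) N2.N2=(alive,v0)
Op 2: N2 marks N1=suspect -> (suspect,v1)
Op 3: gossip N1<->N2 -> N1.N0=(alive,v0) N1.N1=(suspect,v1) N1.N2=(alive,v0) | N2.N0=(alive,v0) N2.N1=(suspect,v1) N2.N2=(alive,v0)
Op 4: N0 marks N2=alive -> (alive,v1)
Op 5: N1 marks N0=suspect -> (suspect,v1)
Op 6: N1 marks N2=suspect -> (suspect,v1)
Op 7: gossip N1<->N0 -> N1.N0=(suspect,v1) N1.N1=(suspect,v1) N1.N2=(suspect,v1) | N0.N0=(suspect,v1) N0.N1=(suspect,v1) N0.N2=(alive,v1)
Op 8: gossip N0<->N2 -> N0.N0=(suspect,v1) N0.N1=(suspect,v1) N0.N2=(alive,v1) | N2.N0=(suspect,v1) N2.N1=(suspect,v1) N2.N2=(alive,v1)
Op 9: gossip N2<->N1 -> N2.N0=(suspect,v1) N2.N1=(suspect,v1) N2.N2=(alive,v1) | N1.N0=(suspect,v1) N1.N1=(suspect,v1) N1.N2=(suspect,v1)
Op 10: N2 marks N1=dead -> (dead,v2)
Op 11: gossip N0<->N1 -> N0.N0=(suspect,v1) N0.N1=(suspect,v1) N0.N2=(alive,v1) | N1.N0=(suspect,v1) N1.N1=(suspect,v1) N1.N2=(suspect,v1)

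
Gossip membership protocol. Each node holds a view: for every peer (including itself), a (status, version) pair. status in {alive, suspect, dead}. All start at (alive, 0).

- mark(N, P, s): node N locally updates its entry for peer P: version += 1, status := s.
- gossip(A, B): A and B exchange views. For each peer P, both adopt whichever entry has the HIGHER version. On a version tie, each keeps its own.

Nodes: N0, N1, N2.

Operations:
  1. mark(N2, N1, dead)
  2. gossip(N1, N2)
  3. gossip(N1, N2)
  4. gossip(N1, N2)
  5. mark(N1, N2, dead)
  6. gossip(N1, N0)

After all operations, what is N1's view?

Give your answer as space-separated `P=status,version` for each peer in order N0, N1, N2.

Answer: N0=alive,0 N1=dead,1 N2=dead,1

Derivation:
Op 1: N2 marks N1=dead -> (dead,v1)
Op 2: gossip N1<->N2 -> N1.N0=(alive,v0) N1.N1=(dead,v1) N1.N2=(alive,v0) | N2.N0=(alive,v0) N2.N1=(dead,v1) N2.N2=(alive,v0)
Op 3: gossip N1<->N2 -> N1.N0=(alive,v0) N1.N1=(dead,v1) N1.N2=(alive,v0) | N2.N0=(alive,v0) N2.N1=(dead,v1) N2.N2=(alive,v0)
Op 4: gossip N1<->N2 -> N1.N0=(alive,v0) N1.N1=(dead,v1) N1.N2=(alive,v0) | N2.N0=(alive,v0) N2.N1=(dead,v1) N2.N2=(alive,v0)
Op 5: N1 marks N2=dead -> (dead,v1)
Op 6: gossip N1<->N0 -> N1.N0=(alive,v0) N1.N1=(dead,v1) N1.N2=(dead,v1) | N0.N0=(alive,v0) N0.N1=(dead,v1) N0.N2=(dead,v1)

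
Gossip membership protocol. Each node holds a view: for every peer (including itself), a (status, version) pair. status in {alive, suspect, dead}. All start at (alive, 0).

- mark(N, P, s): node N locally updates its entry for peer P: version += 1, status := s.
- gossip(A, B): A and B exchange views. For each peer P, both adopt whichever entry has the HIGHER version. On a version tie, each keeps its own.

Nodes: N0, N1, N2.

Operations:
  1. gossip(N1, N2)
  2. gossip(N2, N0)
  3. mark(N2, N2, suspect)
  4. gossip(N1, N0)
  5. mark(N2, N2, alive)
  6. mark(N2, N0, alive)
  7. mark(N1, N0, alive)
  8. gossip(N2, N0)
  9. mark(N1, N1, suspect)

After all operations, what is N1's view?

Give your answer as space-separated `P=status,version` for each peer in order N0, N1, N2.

Op 1: gossip N1<->N2 -> N1.N0=(alive,v0) N1.N1=(alive,v0) N1.N2=(alive,v0) | N2.N0=(alive,v0) N2.N1=(alive,v0) N2.N2=(alive,v0)
Op 2: gossip N2<->N0 -> N2.N0=(alive,v0) N2.N1=(alive,v0) N2.N2=(alive,v0) | N0.N0=(alive,v0) N0.N1=(alive,v0) N0.N2=(alive,v0)
Op 3: N2 marks N2=suspect -> (suspect,v1)
Op 4: gossip N1<->N0 -> N1.N0=(alive,v0) N1.N1=(alive,v0) N1.N2=(alive,v0) | N0.N0=(alive,v0) N0.N1=(alive,v0) N0.N2=(alive,v0)
Op 5: N2 marks N2=alive -> (alive,v2)
Op 6: N2 marks N0=alive -> (alive,v1)
Op 7: N1 marks N0=alive -> (alive,v1)
Op 8: gossip N2<->N0 -> N2.N0=(alive,v1) N2.N1=(alive,v0) N2.N2=(alive,v2) | N0.N0=(alive,v1) N0.N1=(alive,v0) N0.N2=(alive,v2)
Op 9: N1 marks N1=suspect -> (suspect,v1)

Answer: N0=alive,1 N1=suspect,1 N2=alive,0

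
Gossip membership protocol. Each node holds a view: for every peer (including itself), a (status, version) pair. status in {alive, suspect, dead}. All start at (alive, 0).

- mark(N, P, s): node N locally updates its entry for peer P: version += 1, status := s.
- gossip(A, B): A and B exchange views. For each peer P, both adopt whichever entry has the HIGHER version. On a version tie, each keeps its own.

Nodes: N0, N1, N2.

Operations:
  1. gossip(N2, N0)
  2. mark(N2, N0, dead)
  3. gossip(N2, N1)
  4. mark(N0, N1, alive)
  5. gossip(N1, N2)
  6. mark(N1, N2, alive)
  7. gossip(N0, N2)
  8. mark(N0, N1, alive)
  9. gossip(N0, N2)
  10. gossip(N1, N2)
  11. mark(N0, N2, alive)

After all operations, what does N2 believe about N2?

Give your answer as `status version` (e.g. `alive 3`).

Answer: alive 1

Derivation:
Op 1: gossip N2<->N0 -> N2.N0=(alive,v0) N2.N1=(alive,v0) N2.N2=(alive,v0) | N0.N0=(alive,v0) N0.N1=(alive,v0) N0.N2=(alive,v0)
Op 2: N2 marks N0=dead -> (dead,v1)
Op 3: gossip N2<->N1 -> N2.N0=(dead,v1) N2.N1=(alive,v0) N2.N2=(alive,v0) | N1.N0=(dead,v1) N1.N1=(alive,v0) N1.N2=(alive,v0)
Op 4: N0 marks N1=alive -> (alive,v1)
Op 5: gossip N1<->N2 -> N1.N0=(dead,v1) N1.N1=(alive,v0) N1.N2=(alive,v0) | N2.N0=(dead,v1) N2.N1=(alive,v0) N2.N2=(alive,v0)
Op 6: N1 marks N2=alive -> (alive,v1)
Op 7: gossip N0<->N2 -> N0.N0=(dead,v1) N0.N1=(alive,v1) N0.N2=(alive,v0) | N2.N0=(dead,v1) N2.N1=(alive,v1) N2.N2=(alive,v0)
Op 8: N0 marks N1=alive -> (alive,v2)
Op 9: gossip N0<->N2 -> N0.N0=(dead,v1) N0.N1=(alive,v2) N0.N2=(alive,v0) | N2.N0=(dead,v1) N2.N1=(alive,v2) N2.N2=(alive,v0)
Op 10: gossip N1<->N2 -> N1.N0=(dead,v1) N1.N1=(alive,v2) N1.N2=(alive,v1) | N2.N0=(dead,v1) N2.N1=(alive,v2) N2.N2=(alive,v1)
Op 11: N0 marks N2=alive -> (alive,v1)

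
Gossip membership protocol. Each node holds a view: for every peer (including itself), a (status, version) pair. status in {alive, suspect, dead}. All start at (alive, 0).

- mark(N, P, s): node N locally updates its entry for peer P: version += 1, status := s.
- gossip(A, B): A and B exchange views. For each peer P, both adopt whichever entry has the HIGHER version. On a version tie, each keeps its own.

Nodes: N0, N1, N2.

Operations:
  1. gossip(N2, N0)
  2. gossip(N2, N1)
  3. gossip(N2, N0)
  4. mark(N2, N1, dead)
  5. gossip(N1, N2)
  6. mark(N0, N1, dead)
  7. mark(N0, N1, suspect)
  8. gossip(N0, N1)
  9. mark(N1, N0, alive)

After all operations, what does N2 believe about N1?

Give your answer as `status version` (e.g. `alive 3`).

Answer: dead 1

Derivation:
Op 1: gossip N2<->N0 -> N2.N0=(alive,v0) N2.N1=(alive,v0) N2.N2=(alive,v0) | N0.N0=(alive,v0) N0.N1=(alive,v0) N0.N2=(alive,v0)
Op 2: gossip N2<->N1 -> N2.N0=(alive,v0) N2.N1=(alive,v0) N2.N2=(alive,v0) | N1.N0=(alive,v0) N1.N1=(alive,v0) N1.N2=(alive,v0)
Op 3: gossip N2<->N0 -> N2.N0=(alive,v0) N2.N1=(alive,v0) N2.N2=(alive,v0) | N0.N0=(alive,v0) N0.N1=(alive,v0) N0.N2=(alive,v0)
Op 4: N2 marks N1=dead -> (dead,v1)
Op 5: gossip N1<->N2 -> N1.N0=(alive,v0) N1.N1=(dead,v1) N1.N2=(alive,v0) | N2.N0=(alive,v0) N2.N1=(dead,v1) N2.N2=(alive,v0)
Op 6: N0 marks N1=dead -> (dead,v1)
Op 7: N0 marks N1=suspect -> (suspect,v2)
Op 8: gossip N0<->N1 -> N0.N0=(alive,v0) N0.N1=(suspect,v2) N0.N2=(alive,v0) | N1.N0=(alive,v0) N1.N1=(suspect,v2) N1.N2=(alive,v0)
Op 9: N1 marks N0=alive -> (alive,v1)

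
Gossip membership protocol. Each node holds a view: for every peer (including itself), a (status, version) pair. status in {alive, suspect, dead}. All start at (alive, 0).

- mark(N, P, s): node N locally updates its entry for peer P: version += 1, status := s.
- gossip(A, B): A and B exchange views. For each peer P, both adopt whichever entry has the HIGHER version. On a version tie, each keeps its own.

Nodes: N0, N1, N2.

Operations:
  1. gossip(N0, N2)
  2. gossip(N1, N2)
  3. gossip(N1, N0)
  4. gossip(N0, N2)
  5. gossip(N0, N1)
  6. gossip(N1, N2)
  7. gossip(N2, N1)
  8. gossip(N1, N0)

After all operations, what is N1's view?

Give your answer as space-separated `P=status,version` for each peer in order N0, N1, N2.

Op 1: gossip N0<->N2 -> N0.N0=(alive,v0) N0.N1=(alive,v0) N0.N2=(alive,v0) | N2.N0=(alive,v0) N2.N1=(alive,v0) N2.N2=(alive,v0)
Op 2: gossip N1<->N2 -> N1.N0=(alive,v0) N1.N1=(alive,v0) N1.N2=(alive,v0) | N2.N0=(alive,v0) N2.N1=(alive,v0) N2.N2=(alive,v0)
Op 3: gossip N1<->N0 -> N1.N0=(alive,v0) N1.N1=(alive,v0) N1.N2=(alive,v0) | N0.N0=(alive,v0) N0.N1=(alive,v0) N0.N2=(alive,v0)
Op 4: gossip N0<->N2 -> N0.N0=(alive,v0) N0.N1=(alive,v0) N0.N2=(alive,v0) | N2.N0=(alive,v0) N2.N1=(alive,v0) N2.N2=(alive,v0)
Op 5: gossip N0<->N1 -> N0.N0=(alive,v0) N0.N1=(alive,v0) N0.N2=(alive,v0) | N1.N0=(alive,v0) N1.N1=(alive,v0) N1.N2=(alive,v0)
Op 6: gossip N1<->N2 -> N1.N0=(alive,v0) N1.N1=(alive,v0) N1.N2=(alive,v0) | N2.N0=(alive,v0) N2.N1=(alive,v0) N2.N2=(alive,v0)
Op 7: gossip N2<->N1 -> N2.N0=(alive,v0) N2.N1=(alive,v0) N2.N2=(alive,v0) | N1.N0=(alive,v0) N1.N1=(alive,v0) N1.N2=(alive,v0)
Op 8: gossip N1<->N0 -> N1.N0=(alive,v0) N1.N1=(alive,v0) N1.N2=(alive,v0) | N0.N0=(alive,v0) N0.N1=(alive,v0) N0.N2=(alive,v0)

Answer: N0=alive,0 N1=alive,0 N2=alive,0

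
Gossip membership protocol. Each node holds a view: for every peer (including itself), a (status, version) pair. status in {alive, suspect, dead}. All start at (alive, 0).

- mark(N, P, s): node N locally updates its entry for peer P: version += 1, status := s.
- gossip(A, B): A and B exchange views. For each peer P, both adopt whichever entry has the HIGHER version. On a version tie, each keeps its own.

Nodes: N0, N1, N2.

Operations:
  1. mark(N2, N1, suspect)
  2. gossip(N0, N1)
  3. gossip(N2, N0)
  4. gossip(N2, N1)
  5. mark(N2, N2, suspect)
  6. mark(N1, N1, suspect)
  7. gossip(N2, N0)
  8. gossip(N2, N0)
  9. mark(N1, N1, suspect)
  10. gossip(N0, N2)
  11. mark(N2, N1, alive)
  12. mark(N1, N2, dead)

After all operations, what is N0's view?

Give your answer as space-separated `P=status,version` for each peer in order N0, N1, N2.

Answer: N0=alive,0 N1=suspect,1 N2=suspect,1

Derivation:
Op 1: N2 marks N1=suspect -> (suspect,v1)
Op 2: gossip N0<->N1 -> N0.N0=(alive,v0) N0.N1=(alive,v0) N0.N2=(alive,v0) | N1.N0=(alive,v0) N1.N1=(alive,v0) N1.N2=(alive,v0)
Op 3: gossip N2<->N0 -> N2.N0=(alive,v0) N2.N1=(suspect,v1) N2.N2=(alive,v0) | N0.N0=(alive,v0) N0.N1=(suspect,v1) N0.N2=(alive,v0)
Op 4: gossip N2<->N1 -> N2.N0=(alive,v0) N2.N1=(suspect,v1) N2.N2=(alive,v0) | N1.N0=(alive,v0) N1.N1=(suspect,v1) N1.N2=(alive,v0)
Op 5: N2 marks N2=suspect -> (suspect,v1)
Op 6: N1 marks N1=suspect -> (suspect,v2)
Op 7: gossip N2<->N0 -> N2.N0=(alive,v0) N2.N1=(suspect,v1) N2.N2=(suspect,v1) | N0.N0=(alive,v0) N0.N1=(suspect,v1) N0.N2=(suspect,v1)
Op 8: gossip N2<->N0 -> N2.N0=(alive,v0) N2.N1=(suspect,v1) N2.N2=(suspect,v1) | N0.N0=(alive,v0) N0.N1=(suspect,v1) N0.N2=(suspect,v1)
Op 9: N1 marks N1=suspect -> (suspect,v3)
Op 10: gossip N0<->N2 -> N0.N0=(alive,v0) N0.N1=(suspect,v1) N0.N2=(suspect,v1) | N2.N0=(alive,v0) N2.N1=(suspect,v1) N2.N2=(suspect,v1)
Op 11: N2 marks N1=alive -> (alive,v2)
Op 12: N1 marks N2=dead -> (dead,v1)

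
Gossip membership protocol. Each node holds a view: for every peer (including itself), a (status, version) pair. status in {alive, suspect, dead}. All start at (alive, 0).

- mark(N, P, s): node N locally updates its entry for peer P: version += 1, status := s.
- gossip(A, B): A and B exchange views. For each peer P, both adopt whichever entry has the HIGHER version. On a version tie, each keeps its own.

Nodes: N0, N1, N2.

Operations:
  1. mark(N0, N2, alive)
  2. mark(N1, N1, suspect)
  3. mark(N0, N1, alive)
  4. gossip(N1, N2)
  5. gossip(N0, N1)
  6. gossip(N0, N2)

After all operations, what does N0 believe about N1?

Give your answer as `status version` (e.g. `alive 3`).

Answer: alive 1

Derivation:
Op 1: N0 marks N2=alive -> (alive,v1)
Op 2: N1 marks N1=suspect -> (suspect,v1)
Op 3: N0 marks N1=alive -> (alive,v1)
Op 4: gossip N1<->N2 -> N1.N0=(alive,v0) N1.N1=(suspect,v1) N1.N2=(alive,v0) | N2.N0=(alive,v0) N2.N1=(suspect,v1) N2.N2=(alive,v0)
Op 5: gossip N0<->N1 -> N0.N0=(alive,v0) N0.N1=(alive,v1) N0.N2=(alive,v1) | N1.N0=(alive,v0) N1.N1=(suspect,v1) N1.N2=(alive,v1)
Op 6: gossip N0<->N2 -> N0.N0=(alive,v0) N0.N1=(alive,v1) N0.N2=(alive,v1) | N2.N0=(alive,v0) N2.N1=(suspect,v1) N2.N2=(alive,v1)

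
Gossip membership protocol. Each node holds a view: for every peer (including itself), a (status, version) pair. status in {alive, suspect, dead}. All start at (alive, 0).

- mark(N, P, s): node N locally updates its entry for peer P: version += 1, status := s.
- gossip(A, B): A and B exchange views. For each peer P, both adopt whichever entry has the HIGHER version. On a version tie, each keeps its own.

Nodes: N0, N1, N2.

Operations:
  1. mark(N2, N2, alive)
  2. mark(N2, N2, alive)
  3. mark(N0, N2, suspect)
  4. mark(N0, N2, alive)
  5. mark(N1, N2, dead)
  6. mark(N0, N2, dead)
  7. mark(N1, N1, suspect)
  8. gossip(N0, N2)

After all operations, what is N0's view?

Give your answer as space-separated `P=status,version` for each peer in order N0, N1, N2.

Answer: N0=alive,0 N1=alive,0 N2=dead,3

Derivation:
Op 1: N2 marks N2=alive -> (alive,v1)
Op 2: N2 marks N2=alive -> (alive,v2)
Op 3: N0 marks N2=suspect -> (suspect,v1)
Op 4: N0 marks N2=alive -> (alive,v2)
Op 5: N1 marks N2=dead -> (dead,v1)
Op 6: N0 marks N2=dead -> (dead,v3)
Op 7: N1 marks N1=suspect -> (suspect,v1)
Op 8: gossip N0<->N2 -> N0.N0=(alive,v0) N0.N1=(alive,v0) N0.N2=(dead,v3) | N2.N0=(alive,v0) N2.N1=(alive,v0) N2.N2=(dead,v3)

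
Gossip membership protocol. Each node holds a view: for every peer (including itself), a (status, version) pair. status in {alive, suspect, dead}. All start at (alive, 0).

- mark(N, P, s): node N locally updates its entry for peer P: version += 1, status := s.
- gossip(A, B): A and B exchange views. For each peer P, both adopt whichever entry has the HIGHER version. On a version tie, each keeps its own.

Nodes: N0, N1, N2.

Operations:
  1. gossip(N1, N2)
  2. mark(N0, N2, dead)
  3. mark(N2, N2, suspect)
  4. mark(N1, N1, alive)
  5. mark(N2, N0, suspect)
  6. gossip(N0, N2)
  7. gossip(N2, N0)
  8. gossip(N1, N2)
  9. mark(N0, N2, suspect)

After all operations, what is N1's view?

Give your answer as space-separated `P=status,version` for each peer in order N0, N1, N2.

Answer: N0=suspect,1 N1=alive,1 N2=suspect,1

Derivation:
Op 1: gossip N1<->N2 -> N1.N0=(alive,v0) N1.N1=(alive,v0) N1.N2=(alive,v0) | N2.N0=(alive,v0) N2.N1=(alive,v0) N2.N2=(alive,v0)
Op 2: N0 marks N2=dead -> (dead,v1)
Op 3: N2 marks N2=suspect -> (suspect,v1)
Op 4: N1 marks N1=alive -> (alive,v1)
Op 5: N2 marks N0=suspect -> (suspect,v1)
Op 6: gossip N0<->N2 -> N0.N0=(suspect,v1) N0.N1=(alive,v0) N0.N2=(dead,v1) | N2.N0=(suspect,v1) N2.N1=(alive,v0) N2.N2=(suspect,v1)
Op 7: gossip N2<->N0 -> N2.N0=(suspect,v1) N2.N1=(alive,v0) N2.N2=(suspect,v1) | N0.N0=(suspect,v1) N0.N1=(alive,v0) N0.N2=(dead,v1)
Op 8: gossip N1<->N2 -> N1.N0=(suspect,v1) N1.N1=(alive,v1) N1.N2=(suspect,v1) | N2.N0=(suspect,v1) N2.N1=(alive,v1) N2.N2=(suspect,v1)
Op 9: N0 marks N2=suspect -> (suspect,v2)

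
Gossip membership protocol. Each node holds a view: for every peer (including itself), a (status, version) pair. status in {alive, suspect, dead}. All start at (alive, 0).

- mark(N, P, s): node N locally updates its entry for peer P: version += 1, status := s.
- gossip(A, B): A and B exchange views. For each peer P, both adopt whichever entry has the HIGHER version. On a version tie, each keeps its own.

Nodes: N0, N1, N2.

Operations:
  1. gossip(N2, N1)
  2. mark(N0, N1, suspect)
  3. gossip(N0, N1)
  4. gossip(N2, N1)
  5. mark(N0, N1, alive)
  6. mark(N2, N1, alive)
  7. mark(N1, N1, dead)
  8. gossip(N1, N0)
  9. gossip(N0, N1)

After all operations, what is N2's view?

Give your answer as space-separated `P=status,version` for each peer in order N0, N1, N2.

Answer: N0=alive,0 N1=alive,2 N2=alive,0

Derivation:
Op 1: gossip N2<->N1 -> N2.N0=(alive,v0) N2.N1=(alive,v0) N2.N2=(alive,v0) | N1.N0=(alive,v0) N1.N1=(alive,v0) N1.N2=(alive,v0)
Op 2: N0 marks N1=suspect -> (suspect,v1)
Op 3: gossip N0<->N1 -> N0.N0=(alive,v0) N0.N1=(suspect,v1) N0.N2=(alive,v0) | N1.N0=(alive,v0) N1.N1=(suspect,v1) N1.N2=(alive,v0)
Op 4: gossip N2<->N1 -> N2.N0=(alive,v0) N2.N1=(suspect,v1) N2.N2=(alive,v0) | N1.N0=(alive,v0) N1.N1=(suspect,v1) N1.N2=(alive,v0)
Op 5: N0 marks N1=alive -> (alive,v2)
Op 6: N2 marks N1=alive -> (alive,v2)
Op 7: N1 marks N1=dead -> (dead,v2)
Op 8: gossip N1<->N0 -> N1.N0=(alive,v0) N1.N1=(dead,v2) N1.N2=(alive,v0) | N0.N0=(alive,v0) N0.N1=(alive,v2) N0.N2=(alive,v0)
Op 9: gossip N0<->N1 -> N0.N0=(alive,v0) N0.N1=(alive,v2) N0.N2=(alive,v0) | N1.N0=(alive,v0) N1.N1=(dead,v2) N1.N2=(alive,v0)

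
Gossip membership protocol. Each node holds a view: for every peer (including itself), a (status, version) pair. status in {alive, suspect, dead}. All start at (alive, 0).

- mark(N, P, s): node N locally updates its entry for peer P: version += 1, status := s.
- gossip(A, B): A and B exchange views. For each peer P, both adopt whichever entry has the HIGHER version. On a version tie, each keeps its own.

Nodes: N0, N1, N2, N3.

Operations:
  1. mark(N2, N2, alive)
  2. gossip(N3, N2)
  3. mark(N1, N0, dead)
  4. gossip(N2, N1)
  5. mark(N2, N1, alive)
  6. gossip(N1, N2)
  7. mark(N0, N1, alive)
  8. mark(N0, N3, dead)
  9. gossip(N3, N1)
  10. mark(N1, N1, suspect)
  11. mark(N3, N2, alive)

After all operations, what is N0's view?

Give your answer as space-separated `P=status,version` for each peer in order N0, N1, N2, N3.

Answer: N0=alive,0 N1=alive,1 N2=alive,0 N3=dead,1

Derivation:
Op 1: N2 marks N2=alive -> (alive,v1)
Op 2: gossip N3<->N2 -> N3.N0=(alive,v0) N3.N1=(alive,v0) N3.N2=(alive,v1) N3.N3=(alive,v0) | N2.N0=(alive,v0) N2.N1=(alive,v0) N2.N2=(alive,v1) N2.N3=(alive,v0)
Op 3: N1 marks N0=dead -> (dead,v1)
Op 4: gossip N2<->N1 -> N2.N0=(dead,v1) N2.N1=(alive,v0) N2.N2=(alive,v1) N2.N3=(alive,v0) | N1.N0=(dead,v1) N1.N1=(alive,v0) N1.N2=(alive,v1) N1.N3=(alive,v0)
Op 5: N2 marks N1=alive -> (alive,v1)
Op 6: gossip N1<->N2 -> N1.N0=(dead,v1) N1.N1=(alive,v1) N1.N2=(alive,v1) N1.N3=(alive,v0) | N2.N0=(dead,v1) N2.N1=(alive,v1) N2.N2=(alive,v1) N2.N3=(alive,v0)
Op 7: N0 marks N1=alive -> (alive,v1)
Op 8: N0 marks N3=dead -> (dead,v1)
Op 9: gossip N3<->N1 -> N3.N0=(dead,v1) N3.N1=(alive,v1) N3.N2=(alive,v1) N3.N3=(alive,v0) | N1.N0=(dead,v1) N1.N1=(alive,v1) N1.N2=(alive,v1) N1.N3=(alive,v0)
Op 10: N1 marks N1=suspect -> (suspect,v2)
Op 11: N3 marks N2=alive -> (alive,v2)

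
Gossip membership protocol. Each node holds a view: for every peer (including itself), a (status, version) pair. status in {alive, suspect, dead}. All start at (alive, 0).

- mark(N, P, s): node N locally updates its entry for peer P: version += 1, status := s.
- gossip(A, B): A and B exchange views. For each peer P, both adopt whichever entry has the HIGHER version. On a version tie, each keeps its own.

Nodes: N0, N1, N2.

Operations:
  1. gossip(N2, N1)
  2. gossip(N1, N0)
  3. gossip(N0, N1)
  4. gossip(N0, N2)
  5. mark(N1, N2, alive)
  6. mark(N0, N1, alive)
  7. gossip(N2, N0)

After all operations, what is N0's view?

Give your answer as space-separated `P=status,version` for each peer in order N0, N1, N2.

Op 1: gossip N2<->N1 -> N2.N0=(alive,v0) N2.N1=(alive,v0) N2.N2=(alive,v0) | N1.N0=(alive,v0) N1.N1=(alive,v0) N1.N2=(alive,v0)
Op 2: gossip N1<->N0 -> N1.N0=(alive,v0) N1.N1=(alive,v0) N1.N2=(alive,v0) | N0.N0=(alive,v0) N0.N1=(alive,v0) N0.N2=(alive,v0)
Op 3: gossip N0<->N1 -> N0.N0=(alive,v0) N0.N1=(alive,v0) N0.N2=(alive,v0) | N1.N0=(alive,v0) N1.N1=(alive,v0) N1.N2=(alive,v0)
Op 4: gossip N0<->N2 -> N0.N0=(alive,v0) N0.N1=(alive,v0) N0.N2=(alive,v0) | N2.N0=(alive,v0) N2.N1=(alive,v0) N2.N2=(alive,v0)
Op 5: N1 marks N2=alive -> (alive,v1)
Op 6: N0 marks N1=alive -> (alive,v1)
Op 7: gossip N2<->N0 -> N2.N0=(alive,v0) N2.N1=(alive,v1) N2.N2=(alive,v0) | N0.N0=(alive,v0) N0.N1=(alive,v1) N0.N2=(alive,v0)

Answer: N0=alive,0 N1=alive,1 N2=alive,0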